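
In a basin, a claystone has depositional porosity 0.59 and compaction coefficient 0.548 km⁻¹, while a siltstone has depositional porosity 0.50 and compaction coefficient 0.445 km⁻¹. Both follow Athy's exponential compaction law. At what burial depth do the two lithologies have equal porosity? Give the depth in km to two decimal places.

1.61 km

Set phi₀ₐ e^(−kₐz) = phi₀ᵦ e^(−kᵦz) ⇒ ln(phi₀ₐ/phi₀ᵦ) = (kₐ − kᵦ)·z
z = ln(0.59/0.5) / (0.548 − 0.445) = 0.1655 / 0.103 = 1.607 km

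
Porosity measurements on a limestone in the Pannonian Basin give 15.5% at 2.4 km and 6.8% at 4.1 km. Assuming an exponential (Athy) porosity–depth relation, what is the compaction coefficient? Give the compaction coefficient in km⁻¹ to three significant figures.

Athy: n(Z) = n₀ e^(−kZ) ⇒ n₁/n₂ = e^{k(Z₂−Z₁)} ⇒ k = ln(n₁/n₂)/(Z₂−Z₁)
k = ln(0.155/0.068) / (4.1 − 2.4) = ln(2.279) / 1.7 = 0.8239 / 1.7 = 0.4847 km⁻¹

0.485 km⁻¹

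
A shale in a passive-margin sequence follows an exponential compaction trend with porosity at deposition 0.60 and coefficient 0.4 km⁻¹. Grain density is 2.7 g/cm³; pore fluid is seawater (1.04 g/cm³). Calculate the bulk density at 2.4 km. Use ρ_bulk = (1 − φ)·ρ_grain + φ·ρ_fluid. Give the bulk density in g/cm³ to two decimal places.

2.32 g/cm³

Porosity at depth: φ = 0.6·exp(−0.4×2.4) = 0.6×0.3829 = 0.2297
Bulk density: ρ_b = (1−φ)ρ_g + φ·ρ_f = 0.7703×2.7 + 0.2297×1.04
       = 2.080 + 0.239 = 2.319 g/cm³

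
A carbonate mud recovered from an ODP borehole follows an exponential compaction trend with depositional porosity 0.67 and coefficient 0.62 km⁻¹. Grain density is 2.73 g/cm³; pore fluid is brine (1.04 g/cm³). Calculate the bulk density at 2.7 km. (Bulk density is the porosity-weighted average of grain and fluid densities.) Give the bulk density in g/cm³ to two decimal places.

2.52 g/cm³

Porosity at depth: phi = 0.67·exp(−0.62×2.7) = 0.67×0.1875 = 0.1256
Bulk density: ρ_b = (1−phi)ρ_g + phi·ρ_f = 0.8744×2.73 + 0.1256×1.04
       = 2.387 + 0.131 = 2.518 g/cm³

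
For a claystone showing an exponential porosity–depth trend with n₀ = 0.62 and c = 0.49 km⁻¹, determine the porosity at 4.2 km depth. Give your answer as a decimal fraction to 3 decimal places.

n = n₀·exp(−c·z) = 0.62 × exp(−0.49 × 4.2) = 0.62 × exp(−2.058)
  = 0.62 × 0.1277 = 0.0792

0.079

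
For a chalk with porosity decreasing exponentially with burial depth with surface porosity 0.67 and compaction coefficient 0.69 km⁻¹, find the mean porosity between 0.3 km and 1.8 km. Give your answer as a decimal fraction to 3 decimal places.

0.339

⟨n⟩ = (1/(Z₂−Z₁)) ∫ n₀ e^(−kZ) dZ = n₀·(e^(−k·Z₁) − e^(−k·Z₂)) / (k·(Z₂−Z₁))
e^(−0.69×0.3) = 0.8130; e^(−0.69×1.8) = 0.2888
⟨n⟩ = 0.67 × (0.8130 − 0.2888) / (0.69 × 1.5) = 0.67 × 0.5065 = 0.3393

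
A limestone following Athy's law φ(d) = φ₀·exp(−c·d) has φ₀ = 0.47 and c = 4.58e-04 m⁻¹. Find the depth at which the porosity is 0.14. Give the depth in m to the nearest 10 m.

2640 m

Working in km (1 km = 1000 m; c in km⁻¹ = c in m⁻¹ × 1000):
Invert Athy's law: d = ln(φ₀/φ) / c
d = ln(0.47/0.14) / 0.458 = ln(3.357) / 0.458 = 1.2111 / 0.458 = 2.644 km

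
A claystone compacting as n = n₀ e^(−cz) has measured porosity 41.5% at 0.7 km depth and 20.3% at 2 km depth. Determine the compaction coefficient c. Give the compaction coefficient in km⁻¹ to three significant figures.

0.550 km⁻¹

Athy: n(z) = n₀ e^(−cz) ⇒ n₁/n₂ = e^{c(z₂−z₁)} ⇒ c = ln(n₁/n₂)/(z₂−z₁)
c = ln(0.415/0.203) / (2 − 0.7) = ln(2.044) / 1.3 = 0.7151 / 1.3 = 0.5501 km⁻¹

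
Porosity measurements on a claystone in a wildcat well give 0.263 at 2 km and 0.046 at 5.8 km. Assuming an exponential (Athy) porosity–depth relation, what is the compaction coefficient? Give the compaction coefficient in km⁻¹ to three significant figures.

Athy: φ(z) = φ₀ e^(−kz) ⇒ φ₁/φ₂ = e^{k(z₂−z₁)} ⇒ k = ln(φ₁/φ₂)/(z₂−z₁)
k = ln(0.263/0.046) / (5.8 − 2) = ln(5.717) / 3.8 = 1.7435 / 3.8 = 0.4588 km⁻¹

0.459 km⁻¹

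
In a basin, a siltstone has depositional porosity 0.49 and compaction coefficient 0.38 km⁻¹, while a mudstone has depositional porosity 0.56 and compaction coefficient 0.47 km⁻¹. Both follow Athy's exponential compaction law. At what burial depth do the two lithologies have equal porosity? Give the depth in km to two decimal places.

Set φ₀ₐ e^(−βₐz) = φ₀ᵦ e^(−βᵦz) ⇒ ln(φ₀ₐ/φ₀ᵦ) = (βₐ − βᵦ)·z
z = ln(0.49/0.56) / (0.38 − 0.47) = -0.1335 / -0.09 = 1.484 km

1.48 km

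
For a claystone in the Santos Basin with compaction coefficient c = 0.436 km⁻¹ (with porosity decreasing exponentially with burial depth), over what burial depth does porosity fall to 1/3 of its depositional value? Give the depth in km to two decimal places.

2.52 km

phi/phi₀ = 1/3 ⇒ exp(−c·d) = 1/3 ⇒ d = ln(3) / c
d = 1.0986 / 0.436 = 2.520 km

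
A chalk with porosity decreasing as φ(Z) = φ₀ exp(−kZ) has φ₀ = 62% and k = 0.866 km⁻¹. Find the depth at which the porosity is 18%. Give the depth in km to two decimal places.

1.43 km

Invert Athy's law: Z = ln(φ₀/φ) / k
Z = ln(0.62/0.18) / 0.866 = ln(3.444) / 0.866 = 1.2368 / 0.866 = 1.428 km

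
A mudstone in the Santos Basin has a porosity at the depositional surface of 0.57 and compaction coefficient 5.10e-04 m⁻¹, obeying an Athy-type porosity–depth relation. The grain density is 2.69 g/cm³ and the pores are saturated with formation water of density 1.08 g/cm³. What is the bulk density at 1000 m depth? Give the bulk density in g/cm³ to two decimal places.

2.14 g/cm³

Working in km (1 km = 1000 m; k in km⁻¹ = k in m⁻¹ × 1000):
Porosity at depth: n = 0.57·exp(−0.51×1) = 0.57×0.6005 = 0.3423
Bulk density: ρ_b = (1−n)ρ_g + n·ρ_f = 0.6577×2.69 + 0.3423×1.08
       = 1.769 + 0.370 = 2.139 g/cm³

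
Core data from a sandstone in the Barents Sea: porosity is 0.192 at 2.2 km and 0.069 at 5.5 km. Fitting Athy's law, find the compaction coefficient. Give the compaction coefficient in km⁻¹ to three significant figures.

Athy: φ(z) = φ₀ e^(−kz) ⇒ φ₁/φ₂ = e^{k(z₂−z₁)} ⇒ k = ln(φ₁/φ₂)/(z₂−z₁)
k = ln(0.192/0.069) / (5.5 − 2.2) = ln(2.783) / 3.3 = 1.0234 / 3.3 = 0.3101 km⁻¹

0.310 km⁻¹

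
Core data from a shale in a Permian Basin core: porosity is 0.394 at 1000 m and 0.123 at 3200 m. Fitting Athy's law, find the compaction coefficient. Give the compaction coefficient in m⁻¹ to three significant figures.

Working in km (1 km = 1000 m; c in km⁻¹ = c in m⁻¹ × 1000):
Athy: n(d) = n₀ e^(−cd) ⇒ n₁/n₂ = e^{c(d₂−d₁)} ⇒ c = ln(n₁/n₂)/(d₂−d₁)
c = ln(0.394/0.123) / (3.2 − 1) = ln(3.203) / 2.2 = 1.1642 / 2.2 = 0.5292 km⁻¹

0.000529 m⁻¹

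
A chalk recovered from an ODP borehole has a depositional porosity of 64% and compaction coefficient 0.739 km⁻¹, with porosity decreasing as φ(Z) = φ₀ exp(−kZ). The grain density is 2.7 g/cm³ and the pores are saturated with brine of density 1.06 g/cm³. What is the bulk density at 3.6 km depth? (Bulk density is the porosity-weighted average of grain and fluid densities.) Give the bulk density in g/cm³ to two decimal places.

Porosity at depth: φ = 0.64·exp(−0.739×3.6) = 0.64×0.0699 = 0.0447
Bulk density: ρ_b = (1−φ)ρ_g + φ·ρ_f = 0.9553×2.7 + 0.0447×1.06
       = 2.579 + 0.047 = 2.627 g/cm³

2.63 g/cm³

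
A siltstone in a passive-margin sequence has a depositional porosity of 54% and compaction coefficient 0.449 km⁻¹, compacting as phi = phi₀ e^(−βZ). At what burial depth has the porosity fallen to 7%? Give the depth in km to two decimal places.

4.55 km

Invert Athy's law: Z = ln(phi₀/phi) / β
Z = ln(0.54/0.07) / 0.449 = ln(7.714) / 0.449 = 2.0431 / 0.449 = 4.550 km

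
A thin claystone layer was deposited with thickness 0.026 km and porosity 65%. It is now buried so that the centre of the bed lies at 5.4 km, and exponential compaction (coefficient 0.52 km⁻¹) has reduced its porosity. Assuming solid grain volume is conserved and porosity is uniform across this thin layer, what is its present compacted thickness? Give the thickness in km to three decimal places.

Porosity at 5.4 km: phi = 0.65·exp(−0.52×5.4) = 0.0392
Solid-volume conservation: h(1−phi) = h₀(1−phi₀) ⇒ h = h₀·(1−phi₀)/(1−phi)
h = 0.026 × (1 − 0.65)/(1 − 0.0392) = 0.026 × 0.3643 = 0.0095 km

0.009 km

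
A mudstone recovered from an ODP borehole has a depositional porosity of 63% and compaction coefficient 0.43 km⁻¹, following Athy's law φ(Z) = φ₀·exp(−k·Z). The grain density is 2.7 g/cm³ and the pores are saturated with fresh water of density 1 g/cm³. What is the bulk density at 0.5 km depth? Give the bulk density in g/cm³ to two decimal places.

1.84 g/cm³

Porosity at depth: φ = 0.63·exp(−0.43×0.5) = 0.63×0.8065 = 0.5081
Bulk density: ρ_b = (1−φ)ρ_g + φ·ρ_f = 0.4919×2.7 + 0.5081×1
       = 1.328 + 0.508 = 1.836 g/cm³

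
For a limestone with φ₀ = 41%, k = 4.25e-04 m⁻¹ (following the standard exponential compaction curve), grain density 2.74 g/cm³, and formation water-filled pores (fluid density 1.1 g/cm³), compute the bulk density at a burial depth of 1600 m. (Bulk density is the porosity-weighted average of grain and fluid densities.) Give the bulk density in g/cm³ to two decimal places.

Working in km (1 km = 1000 m; k in km⁻¹ = k in m⁻¹ × 1000):
Porosity at depth: φ = 0.41·exp(−0.425×1.6) = 0.41×0.5066 = 0.2077
Bulk density: ρ_b = (1−φ)ρ_g + φ·ρ_f = 0.7923×2.74 + 0.2077×1.1
       = 2.171 + 0.228 = 2.399 g/cm³

2.40 g/cm³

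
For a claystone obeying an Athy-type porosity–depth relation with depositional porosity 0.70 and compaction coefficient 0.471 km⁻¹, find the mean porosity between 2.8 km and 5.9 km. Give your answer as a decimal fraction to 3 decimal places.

0.098

⟨φ⟩ = (1/(Z₂−Z₁)) ∫ φ₀ e^(−βZ) dZ = φ₀·(e^(−β·Z₁) − e^(−β·Z₂)) / (β·(Z₂−Z₁))
e^(−0.471×2.8) = 0.2675; e^(−0.471×5.9) = 0.0621
⟨φ⟩ = 0.7 × (0.2675 − 0.0621) / (0.471 × 3.1) = 0.7 × 0.1406 = 0.0984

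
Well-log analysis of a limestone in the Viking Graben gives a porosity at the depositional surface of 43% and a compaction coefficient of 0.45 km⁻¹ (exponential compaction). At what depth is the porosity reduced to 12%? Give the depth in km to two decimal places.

Invert Athy's law: Z = ln(phi₀/phi) / β
Z = ln(0.43/0.12) / 0.45 = ln(3.583) / 0.45 = 1.2763 / 0.45 = 2.836 km

2.84 km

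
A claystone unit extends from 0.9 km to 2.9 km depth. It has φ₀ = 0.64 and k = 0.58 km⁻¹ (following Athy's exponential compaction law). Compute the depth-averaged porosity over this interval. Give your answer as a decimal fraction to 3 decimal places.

0.225

⟨φ⟩ = (1/(z₂−z₁)) ∫ φ₀ e^(−kz) dz = φ₀·(e^(−k·z₁) − e^(−k·z₂)) / (k·(z₂−z₁))
e^(−0.58×0.9) = 0.5933; e^(−0.58×2.9) = 0.1860
⟨φ⟩ = 0.64 × (0.5933 − 0.1860) / (0.58 × 2) = 0.64 × 0.3511 = 0.2247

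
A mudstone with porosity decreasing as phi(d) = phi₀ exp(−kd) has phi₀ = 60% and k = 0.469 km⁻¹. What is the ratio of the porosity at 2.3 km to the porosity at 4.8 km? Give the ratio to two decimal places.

3.23

phi(d₁)/phi(d₂) = e^(−k·d₁)/e^(−k·d₂) = e^{k(d₂−d₁)}
= exp(0.469 × 2.5) = exp(1.172) = 3.2301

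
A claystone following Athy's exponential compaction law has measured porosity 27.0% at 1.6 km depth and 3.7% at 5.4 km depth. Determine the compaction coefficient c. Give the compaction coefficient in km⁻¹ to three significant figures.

Athy: n(d) = n₀ e^(−cd) ⇒ n₁/n₂ = e^{c(d₂−d₁)} ⇒ c = ln(n₁/n₂)/(d₂−d₁)
c = ln(0.27/0.037) / (5.4 − 1.6) = ln(7.297) / 3.8 = 1.9875 / 3.8 = 0.523 km⁻¹

0.523 km⁻¹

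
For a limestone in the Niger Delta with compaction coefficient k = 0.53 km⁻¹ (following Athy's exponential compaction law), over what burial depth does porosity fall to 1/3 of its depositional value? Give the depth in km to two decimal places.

φ/φ₀ = 1/3 ⇒ exp(−k·Z) = 1/3 ⇒ Z = ln(3) / k
Z = 1.0986 / 0.53 = 2.073 km

2.07 km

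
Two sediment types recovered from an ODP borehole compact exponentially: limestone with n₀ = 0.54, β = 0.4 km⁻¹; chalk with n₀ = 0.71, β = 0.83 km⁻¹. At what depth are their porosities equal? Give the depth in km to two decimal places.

0.64 km

Set n₀ₐ e^(−βₐd) = n₀ᵦ e^(−βᵦd) ⇒ ln(n₀ₐ/n₀ᵦ) = (βₐ − βᵦ)·d
d = ln(0.54/0.71) / (0.4 − 0.83) = -0.2737 / -0.43 = 0.637 km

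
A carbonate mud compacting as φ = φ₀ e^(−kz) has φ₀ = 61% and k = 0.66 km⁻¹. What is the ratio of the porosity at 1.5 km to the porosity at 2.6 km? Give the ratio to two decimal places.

φ(z₁)/φ(z₂) = e^(−k·z₁)/e^(−k·z₂) = e^{k(z₂−z₁)}
= exp(0.66 × 1.1) = exp(0.726) = 2.0668

2.07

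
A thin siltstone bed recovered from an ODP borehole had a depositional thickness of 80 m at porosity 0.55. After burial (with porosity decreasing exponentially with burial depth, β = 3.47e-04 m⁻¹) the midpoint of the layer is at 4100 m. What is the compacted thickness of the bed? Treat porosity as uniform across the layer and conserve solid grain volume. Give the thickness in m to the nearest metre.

42 m

Working in km (1 km = 1000 m; β in km⁻¹ = β in m⁻¹ × 1000):
Porosity at 4.1 km: phi = 0.55·exp(−0.347×4.1) = 0.1326
Solid-volume conservation: h(1−phi) = h₀(1−phi₀) ⇒ h = h₀·(1−phi₀)/(1−phi)
h = 0.08 × (1 − 0.55)/(1 − 0.1326) = 0.08 × 0.5188 = 0.0415 km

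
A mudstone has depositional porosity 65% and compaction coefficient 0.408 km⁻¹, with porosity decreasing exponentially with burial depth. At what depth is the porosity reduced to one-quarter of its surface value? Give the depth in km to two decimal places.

3.40 km

phi/phi₀ = 1/4 ⇒ exp(−c·Z) = 1/4 ⇒ Z = ln(4) / c
Z = 1.3863 / 0.408 = 3.398 km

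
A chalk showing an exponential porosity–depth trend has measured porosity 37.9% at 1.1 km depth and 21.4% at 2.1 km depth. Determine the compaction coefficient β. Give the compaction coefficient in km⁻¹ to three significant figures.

0.572 km⁻¹

Athy: φ(z) = φ₀ e^(−βz) ⇒ φ₁/φ₂ = e^{β(z₂−z₁)} ⇒ β = ln(φ₁/φ₂)/(z₂−z₁)
β = ln(0.379/0.214) / (2.1 − 1.1) = ln(1.771) / 1 = 0.5716 / 1 = 0.5716 km⁻¹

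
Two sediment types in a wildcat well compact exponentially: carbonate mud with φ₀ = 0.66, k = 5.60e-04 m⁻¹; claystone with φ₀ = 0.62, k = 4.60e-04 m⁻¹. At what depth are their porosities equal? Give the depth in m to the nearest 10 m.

Working in km (1 km = 1000 m; k in km⁻¹ = k in m⁻¹ × 1000):
Set φ₀ₐ e^(−kₐZ) = φ₀ᵦ e^(−kᵦZ) ⇒ ln(φ₀ₐ/φ₀ᵦ) = (kₐ − kᵦ)·Z
Z = ln(0.66/0.62) / (0.56 − 0.46) = 0.0625 / 0.1 = 0.625 km

630 m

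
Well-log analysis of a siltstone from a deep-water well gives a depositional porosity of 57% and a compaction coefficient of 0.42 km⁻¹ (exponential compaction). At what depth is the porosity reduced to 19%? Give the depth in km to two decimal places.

2.62 km

Invert Athy's law: Z = ln(φ₀/φ) / β
Z = ln(0.57/0.19) / 0.42 = ln(3) / 0.42 = 1.0986 / 0.42 = 2.616 km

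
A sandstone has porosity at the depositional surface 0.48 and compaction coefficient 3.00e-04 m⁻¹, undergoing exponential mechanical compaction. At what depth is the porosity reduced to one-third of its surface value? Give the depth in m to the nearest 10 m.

Working in km (1 km = 1000 m; β in km⁻¹ = β in m⁻¹ × 1000):
φ/φ₀ = 1/3 ⇒ exp(−β·d) = 1/3 ⇒ d = ln(3) / β
d = 1.0986 / 0.3 = 3.662 km

3660 m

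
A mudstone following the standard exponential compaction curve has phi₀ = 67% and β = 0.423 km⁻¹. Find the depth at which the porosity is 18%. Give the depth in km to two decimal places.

3.11 km

Invert Athy's law: d = ln(phi₀/phi) / β
d = ln(0.67/0.18) / 0.423 = ln(3.722) / 0.423 = 1.3143 / 0.423 = 3.107 km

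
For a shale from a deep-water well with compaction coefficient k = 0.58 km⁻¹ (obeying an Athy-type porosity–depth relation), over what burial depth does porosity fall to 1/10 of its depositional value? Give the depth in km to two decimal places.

3.97 km

n/n₀ = 1/10 ⇒ exp(−k·z) = 1/10 ⇒ z = ln(10) / k
z = 2.3026 / 0.58 = 3.970 km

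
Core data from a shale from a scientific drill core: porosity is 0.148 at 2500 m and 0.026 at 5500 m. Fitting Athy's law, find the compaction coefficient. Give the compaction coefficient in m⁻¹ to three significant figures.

0.000580 m⁻¹

Working in km (1 km = 1000 m; k in km⁻¹ = k in m⁻¹ × 1000):
Athy: n(Z) = n₀ e^(−kZ) ⇒ n₁/n₂ = e^{k(Z₂−Z₁)} ⇒ k = ln(n₁/n₂)/(Z₂−Z₁)
k = ln(0.148/0.026) / (5.5 − 2.5) = ln(5.692) / 3 = 1.7391 / 3 = 0.5797 km⁻¹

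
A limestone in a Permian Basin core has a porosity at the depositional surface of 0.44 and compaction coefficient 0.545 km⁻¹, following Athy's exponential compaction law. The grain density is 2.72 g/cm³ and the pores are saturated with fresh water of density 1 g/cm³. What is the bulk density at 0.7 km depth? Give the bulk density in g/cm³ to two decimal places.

Porosity at depth: phi = 0.44·exp(−0.545×0.7) = 0.44×0.6828 = 0.3004
Bulk density: ρ_b = (1−phi)ρ_g + phi·ρ_f = 0.6996×2.72 + 0.3004×1
       = 1.903 + 0.300 = 2.203 g/cm³

2.20 g/cm³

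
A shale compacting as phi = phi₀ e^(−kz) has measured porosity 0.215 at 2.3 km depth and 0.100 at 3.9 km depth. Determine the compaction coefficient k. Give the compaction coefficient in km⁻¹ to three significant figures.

0.478 km⁻¹

Athy: phi(z) = phi₀ e^(−kz) ⇒ phi₁/phi₂ = e^{k(z₂−z₁)} ⇒ k = ln(phi₁/phi₂)/(z₂−z₁)
k = ln(0.215/0.1) / (3.9 − 2.3) = ln(2.15) / 1.6 = 0.7655 / 1.6 = 0.4784 km⁻¹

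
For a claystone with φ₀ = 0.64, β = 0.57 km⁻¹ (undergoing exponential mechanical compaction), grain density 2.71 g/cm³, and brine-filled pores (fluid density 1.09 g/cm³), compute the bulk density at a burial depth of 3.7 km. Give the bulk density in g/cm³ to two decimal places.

2.58 g/cm³

Porosity at depth: φ = 0.64·exp(−0.57×3.7) = 0.64×0.1214 = 0.0777
Bulk density: ρ_b = (1−φ)ρ_g + φ·ρ_f = 0.9223×2.71 + 0.0777×1.09
       = 2.500 + 0.085 = 2.584 g/cm³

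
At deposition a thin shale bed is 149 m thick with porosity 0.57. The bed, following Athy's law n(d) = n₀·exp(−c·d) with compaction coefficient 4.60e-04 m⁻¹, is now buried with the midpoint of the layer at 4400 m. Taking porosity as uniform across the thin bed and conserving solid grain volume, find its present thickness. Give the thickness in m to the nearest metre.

69 m

Working in km (1 km = 1000 m; c in km⁻¹ = c in m⁻¹ × 1000):
Porosity at 4.4 km: n = 0.57·exp(−0.46×4.4) = 0.0753
Solid-volume conservation: h(1−n) = h₀(1−n₀) ⇒ h = h₀·(1−n₀)/(1−n)
h = 0.149 × (1 − 0.57)/(1 − 0.0753) = 0.149 × 0.4650 = 0.0693 km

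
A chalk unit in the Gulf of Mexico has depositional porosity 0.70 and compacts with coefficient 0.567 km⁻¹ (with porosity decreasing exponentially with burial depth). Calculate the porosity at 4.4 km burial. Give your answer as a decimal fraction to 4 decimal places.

n = n₀·exp(−β·z) = 0.7 × exp(−0.567 × 4.4) = 0.7 × exp(−2.495)
  = 0.7 × 0.0825 = 0.0578

0.0578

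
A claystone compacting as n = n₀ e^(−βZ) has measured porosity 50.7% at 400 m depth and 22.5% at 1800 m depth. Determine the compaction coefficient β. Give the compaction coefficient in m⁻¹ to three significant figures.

Working in km (1 km = 1000 m; β in km⁻¹ = β in m⁻¹ × 1000):
Athy: n(Z) = n₀ e^(−βZ) ⇒ n₁/n₂ = e^{β(Z₂−Z₁)} ⇒ β = ln(n₁/n₂)/(Z₂−Z₁)
β = ln(0.507/0.225) / (1.8 − 0.4) = ln(2.253) / 1.4 = 0.8124 / 1.4 = 0.5803 km⁻¹

0.000580 m⁻¹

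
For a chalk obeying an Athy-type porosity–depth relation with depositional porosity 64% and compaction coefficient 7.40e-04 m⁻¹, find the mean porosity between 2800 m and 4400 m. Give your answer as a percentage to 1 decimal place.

Working in km (1 km = 1000 m; c in km⁻¹ = c in m⁻¹ × 1000):
⟨φ⟩ = (1/(d₂−d₁)) ∫ φ₀ e^(−cd) dd = φ₀·(e^(−c·d₁) − e^(−c·d₂)) / (c·(d₂−d₁))
e^(−0.74×2.8) = 0.1259; e^(−0.74×4.4) = 0.0385
⟨φ⟩ = 0.64 × (0.1259 − 0.0385) / (0.74 × 1.6) = 0.64 × 0.0738 = 0.0472

4.7%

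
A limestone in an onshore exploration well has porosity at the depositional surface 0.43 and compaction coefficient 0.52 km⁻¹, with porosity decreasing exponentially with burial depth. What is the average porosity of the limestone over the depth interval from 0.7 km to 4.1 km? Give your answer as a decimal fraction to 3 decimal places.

0.140

⟨φ⟩ = (1/(d₂−d₁)) ∫ φ₀ e^(−βd) dd = φ₀·(e^(−β·d₁) − e^(−β·d₂)) / (β·(d₂−d₁))
e^(−0.52×0.7) = 0.6949; e^(−0.52×4.1) = 0.1186
⟨φ⟩ = 0.43 × (0.6949 − 0.1186) / (0.52 × 3.4) = 0.43 × 0.3260 = 0.1402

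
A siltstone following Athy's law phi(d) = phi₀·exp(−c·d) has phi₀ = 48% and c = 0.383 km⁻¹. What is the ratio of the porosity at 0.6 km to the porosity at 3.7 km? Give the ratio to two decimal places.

3.28

phi(d₁)/phi(d₂) = e^(−c·d₁)/e^(−c·d₂) = e^{c(d₂−d₁)}
= exp(0.383 × 3.1) = exp(1.187) = 3.2782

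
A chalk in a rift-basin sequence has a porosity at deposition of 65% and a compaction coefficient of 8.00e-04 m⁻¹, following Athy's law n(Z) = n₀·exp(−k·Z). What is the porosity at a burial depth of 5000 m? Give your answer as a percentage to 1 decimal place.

1.2%

Working in km (1 km = 1000 m; k in km⁻¹ = k in m⁻¹ × 1000):
n = n₀·exp(−k·Z) = 0.65 × exp(−0.8 × 5) = 0.65 × exp(−4)
  = 0.65 × 0.0183 = 0.0119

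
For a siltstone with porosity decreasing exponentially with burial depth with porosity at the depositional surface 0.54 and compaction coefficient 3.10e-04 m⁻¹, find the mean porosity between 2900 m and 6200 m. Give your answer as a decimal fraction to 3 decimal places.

0.138

Working in km (1 km = 1000 m; k in km⁻¹ = k in m⁻¹ × 1000):
⟨φ⟩ = (1/(z₂−z₁)) ∫ φ₀ e^(−kz) dz = φ₀·(e^(−k·z₁) − e^(−k·z₂)) / (k·(z₂−z₁))
e^(−0.31×2.9) = 0.4070; e^(−0.31×6.2) = 0.1463
⟨φ⟩ = 0.54 × (0.4070 − 0.1463) / (0.31 × 3.3) = 0.54 × 0.2548 = 0.1376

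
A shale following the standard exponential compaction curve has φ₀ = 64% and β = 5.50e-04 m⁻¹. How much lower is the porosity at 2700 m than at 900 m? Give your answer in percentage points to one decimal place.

24.5 percentage points

Working in km (1 km = 1000 m; β in km⁻¹ = β in m⁻¹ × 1000):
φ(0.9) = 0.64·e^(−0.55×0.9) = 0.3901
φ(2.7) = 0.64·e^(−0.55×2.7) = 0.1450
Δφ = 0.3901 − 0.1450 = 0.2452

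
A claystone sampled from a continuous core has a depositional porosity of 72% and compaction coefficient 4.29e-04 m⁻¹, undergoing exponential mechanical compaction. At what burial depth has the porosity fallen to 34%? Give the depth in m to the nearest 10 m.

Working in km (1 km = 1000 m; c in km⁻¹ = c in m⁻¹ × 1000):
Invert Athy's law: d = ln(phi₀/phi) / c
d = ln(0.72/0.34) / 0.429 = ln(2.118) / 0.429 = 0.7503 / 0.429 = 1.749 km

1750 m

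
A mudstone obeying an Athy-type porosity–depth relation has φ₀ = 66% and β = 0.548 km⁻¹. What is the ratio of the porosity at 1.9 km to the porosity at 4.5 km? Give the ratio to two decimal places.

φ(Z₁)/φ(Z₂) = e^(−β·Z₁)/e^(−β·Z₂) = e^{β(Z₂−Z₁)}
= exp(0.548 × 2.6) = exp(1.425) = 4.1570

4.16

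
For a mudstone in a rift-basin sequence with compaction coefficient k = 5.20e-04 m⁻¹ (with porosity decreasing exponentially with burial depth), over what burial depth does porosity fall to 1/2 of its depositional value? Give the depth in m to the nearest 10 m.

1330 m

Working in km (1 km = 1000 m; k in km⁻¹ = k in m⁻¹ × 1000):
phi/phi₀ = 1/2 ⇒ exp(−k·d) = 1/2 ⇒ d = ln(2) / k
d = 0.6931 / 0.52 = 1.333 km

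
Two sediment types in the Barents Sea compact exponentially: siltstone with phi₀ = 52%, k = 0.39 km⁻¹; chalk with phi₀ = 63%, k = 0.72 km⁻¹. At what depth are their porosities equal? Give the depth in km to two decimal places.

Set phi₀ₐ e^(−kₐd) = phi₀ᵦ e^(−kᵦd) ⇒ ln(phi₀ₐ/phi₀ᵦ) = (kₐ − kᵦ)·d
d = ln(0.52/0.63) / (0.39 − 0.72) = -0.1919 / -0.33 = 0.581 km

0.58 km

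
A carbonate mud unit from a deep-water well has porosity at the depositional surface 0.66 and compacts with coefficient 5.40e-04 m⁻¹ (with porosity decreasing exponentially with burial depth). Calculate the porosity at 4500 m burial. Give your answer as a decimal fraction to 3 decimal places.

Working in km (1 km = 1000 m; k in km⁻¹ = k in m⁻¹ × 1000):
φ = φ₀·exp(−k·z) = 0.66 × exp(−0.54 × 4.5) = 0.66 × exp(−2.43)
  = 0.66 × 0.0880 = 0.0581

0.058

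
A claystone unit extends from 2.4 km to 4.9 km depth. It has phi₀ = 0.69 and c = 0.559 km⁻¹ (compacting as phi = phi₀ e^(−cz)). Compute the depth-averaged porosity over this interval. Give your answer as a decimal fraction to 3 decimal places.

⟨phi⟩ = (1/(z₂−z₁)) ∫ phi₀ e^(−cz) dz = phi₀·(e^(−c·z₁) − e^(−c·z₂)) / (c·(z₂−z₁))
e^(−0.559×2.4) = 0.2614; e^(−0.559×4.9) = 0.0646
⟨phi⟩ = 0.69 × (0.2614 − 0.0646) / (0.559 × 2.5) = 0.69 × 0.1408 = 0.0972

0.097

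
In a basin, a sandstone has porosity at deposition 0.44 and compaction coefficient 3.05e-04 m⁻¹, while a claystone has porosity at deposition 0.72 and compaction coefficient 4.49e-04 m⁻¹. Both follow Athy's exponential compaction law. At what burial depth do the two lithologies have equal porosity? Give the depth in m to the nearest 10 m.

Working in km (1 km = 1000 m; c in km⁻¹ = c in m⁻¹ × 1000):
Set n₀ₐ e^(−cₐz) = n₀ᵦ e^(−cᵦz) ⇒ ln(n₀ₐ/n₀ᵦ) = (cₐ − cᵦ)·z
z = ln(0.44/0.72) / (0.305 − 0.449) = -0.4925 / -0.144 = 3.420 km

3420 m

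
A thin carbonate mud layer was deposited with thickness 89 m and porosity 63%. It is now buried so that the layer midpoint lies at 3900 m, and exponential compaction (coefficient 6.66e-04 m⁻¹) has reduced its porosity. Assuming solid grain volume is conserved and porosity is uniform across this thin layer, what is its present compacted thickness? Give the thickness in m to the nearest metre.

Working in km (1 km = 1000 m; k in km⁻¹ = k in m⁻¹ × 1000):
Porosity at 3.9 km: φ = 0.63·exp(−0.666×3.9) = 0.0469
Solid-volume conservation: h(1−φ) = h₀(1−φ₀) ⇒ h = h₀·(1−φ₀)/(1−φ)
h = 0.089 × (1 − 0.63)/(1 − 0.0469) = 0.089 × 0.3882 = 0.0346 km

35 m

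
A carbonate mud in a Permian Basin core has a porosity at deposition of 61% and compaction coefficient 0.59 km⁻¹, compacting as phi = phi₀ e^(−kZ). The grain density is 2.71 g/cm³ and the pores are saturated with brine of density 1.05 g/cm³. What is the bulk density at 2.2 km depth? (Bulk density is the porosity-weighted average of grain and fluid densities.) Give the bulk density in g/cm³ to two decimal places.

Porosity at depth: phi = 0.61·exp(−0.59×2.2) = 0.61×0.2731 = 0.1666
Bulk density: ρ_b = (1−phi)ρ_g + phi·ρ_f = 0.8334×2.71 + 0.1666×1.05
       = 2.259 + 0.175 = 2.433 g/cm³

2.43 g/cm³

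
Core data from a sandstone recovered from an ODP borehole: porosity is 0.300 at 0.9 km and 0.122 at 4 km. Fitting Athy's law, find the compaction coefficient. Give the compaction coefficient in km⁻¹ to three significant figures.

0.290 km⁻¹

Athy: phi(Z) = phi₀ e^(−cZ) ⇒ phi₁/phi₂ = e^{c(Z₂−Z₁)} ⇒ c = ln(phi₁/phi₂)/(Z₂−Z₁)
c = ln(0.3/0.122) / (4 − 0.9) = ln(2.459) / 3.1 = 0.8998 / 3.1 = 0.2902 km⁻¹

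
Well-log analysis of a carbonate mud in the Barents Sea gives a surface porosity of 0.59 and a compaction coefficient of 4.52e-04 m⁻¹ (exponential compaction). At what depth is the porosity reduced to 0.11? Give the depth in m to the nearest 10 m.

Working in km (1 km = 1000 m; k in km⁻¹ = k in m⁻¹ × 1000):
Invert Athy's law: d = ln(phi₀/phi) / k
d = ln(0.59/0.11) / 0.452 = ln(5.364) / 0.452 = 1.6796 / 0.452 = 3.716 km

3720 m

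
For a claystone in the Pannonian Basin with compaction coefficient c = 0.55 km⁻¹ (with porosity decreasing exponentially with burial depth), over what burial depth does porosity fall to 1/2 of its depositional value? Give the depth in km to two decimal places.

n/n₀ = 1/2 ⇒ exp(−c·z) = 1/2 ⇒ z = ln(2) / c
z = 0.6931 / 0.55 = 1.260 km

1.26 km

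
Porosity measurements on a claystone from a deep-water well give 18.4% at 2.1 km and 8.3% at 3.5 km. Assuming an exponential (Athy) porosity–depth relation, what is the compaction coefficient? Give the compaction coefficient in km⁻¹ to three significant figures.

Athy: n(z) = n₀ e^(−βz) ⇒ n₁/n₂ = e^{β(z₂−z₁)} ⇒ β = ln(n₁/n₂)/(z₂−z₁)
β = ln(0.184/0.083) / (3.5 − 2.1) = ln(2.217) / 1.4 = 0.7961 / 1.4 = 0.5686 km⁻¹

0.569 km⁻¹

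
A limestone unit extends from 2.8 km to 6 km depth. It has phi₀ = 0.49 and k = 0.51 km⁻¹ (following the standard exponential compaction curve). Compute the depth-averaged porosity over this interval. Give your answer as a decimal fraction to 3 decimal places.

⟨phi⟩ = (1/(Z₂−Z₁)) ∫ phi₀ e^(−kZ) dZ = phi₀·(e^(−k·Z₁) − e^(−k·Z₂)) / (k·(Z₂−Z₁))
e^(−0.51×2.8) = 0.2398; e^(−0.51×6) = 0.0469
⟨phi⟩ = 0.49 × (0.2398 − 0.0469) / (0.51 × 3.2) = 0.49 × 0.1182 = 0.0579

0.058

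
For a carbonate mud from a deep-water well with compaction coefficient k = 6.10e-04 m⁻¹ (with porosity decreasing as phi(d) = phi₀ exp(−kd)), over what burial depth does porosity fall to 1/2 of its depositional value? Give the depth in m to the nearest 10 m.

Working in km (1 km = 1000 m; k in km⁻¹ = k in m⁻¹ × 1000):
phi/phi₀ = 1/2 ⇒ exp(−k·d) = 1/2 ⇒ d = ln(2) / k
d = 0.6931 / 0.61 = 1.136 km

1140 m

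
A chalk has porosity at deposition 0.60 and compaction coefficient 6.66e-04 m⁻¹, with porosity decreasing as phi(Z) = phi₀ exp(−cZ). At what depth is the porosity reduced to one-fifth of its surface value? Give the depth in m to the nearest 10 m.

2420 m

Working in km (1 km = 1000 m; c in km⁻¹ = c in m⁻¹ × 1000):
phi/phi₀ = 1/5 ⇒ exp(−c·Z) = 1/5 ⇒ Z = ln(5) / c
Z = 1.6094 / 0.666 = 2.417 km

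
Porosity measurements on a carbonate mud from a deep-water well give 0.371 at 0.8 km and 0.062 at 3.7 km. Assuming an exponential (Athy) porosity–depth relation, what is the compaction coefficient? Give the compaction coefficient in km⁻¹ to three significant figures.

0.617 km⁻¹

Athy: φ(z) = φ₀ e^(−kz) ⇒ φ₁/φ₂ = e^{k(z₂−z₁)} ⇒ k = ln(φ₁/φ₂)/(z₂−z₁)
k = ln(0.371/0.062) / (3.7 − 0.8) = ln(5.984) / 2.9 = 1.7891 / 2.9 = 0.6169 km⁻¹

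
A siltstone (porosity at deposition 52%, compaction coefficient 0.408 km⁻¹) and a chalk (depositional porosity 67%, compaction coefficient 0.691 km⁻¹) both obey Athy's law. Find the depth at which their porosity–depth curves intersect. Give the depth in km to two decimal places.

Set φ₀ₐ e^(−cₐd) = φ₀ᵦ e^(−cᵦd) ⇒ ln(φ₀ₐ/φ₀ᵦ) = (cₐ − cᵦ)·d
d = ln(0.52/0.67) / (0.408 − 0.691) = -0.2534 / -0.283 = 0.896 km

0.90 km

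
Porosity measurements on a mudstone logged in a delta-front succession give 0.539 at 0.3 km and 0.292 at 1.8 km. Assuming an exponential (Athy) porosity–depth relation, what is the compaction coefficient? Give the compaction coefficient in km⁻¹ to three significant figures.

Athy: n(d) = n₀ e^(−βd) ⇒ n₁/n₂ = e^{β(d₂−d₁)} ⇒ β = ln(n₁/n₂)/(d₂−d₁)
β = ln(0.539/0.292) / (1.8 − 0.3) = ln(1.846) / 1.5 = 0.6130 / 1.5 = 0.4086 km⁻¹

0.409 km⁻¹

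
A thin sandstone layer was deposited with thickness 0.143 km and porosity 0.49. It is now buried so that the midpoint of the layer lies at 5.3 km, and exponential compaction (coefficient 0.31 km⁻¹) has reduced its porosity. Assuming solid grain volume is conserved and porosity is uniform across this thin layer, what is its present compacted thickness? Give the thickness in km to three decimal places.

Porosity at 5.3 km: phi = 0.49·exp(−0.31×5.3) = 0.0948
Solid-volume conservation: h(1−phi) = h₀(1−phi₀) ⇒ h = h₀·(1−phi₀)/(1−phi)
h = 0.143 × (1 − 0.49)/(1 − 0.0948) = 0.143 × 0.5634 = 0.0806 km

0.081 km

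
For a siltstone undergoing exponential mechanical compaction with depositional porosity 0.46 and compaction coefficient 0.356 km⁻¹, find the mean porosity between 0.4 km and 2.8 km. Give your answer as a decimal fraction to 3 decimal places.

0.268

⟨φ⟩ = (1/(Z₂−Z₁)) ∫ φ₀ e^(−cZ) dZ = φ₀·(e^(−c·Z₁) − e^(−c·Z₂)) / (c·(Z₂−Z₁))
e^(−0.356×0.4) = 0.8673; e^(−0.356×2.8) = 0.3691
⟨φ⟩ = 0.46 × (0.8673 − 0.3691) / (0.356 × 2.4) = 0.46 × 0.5831 = 0.2682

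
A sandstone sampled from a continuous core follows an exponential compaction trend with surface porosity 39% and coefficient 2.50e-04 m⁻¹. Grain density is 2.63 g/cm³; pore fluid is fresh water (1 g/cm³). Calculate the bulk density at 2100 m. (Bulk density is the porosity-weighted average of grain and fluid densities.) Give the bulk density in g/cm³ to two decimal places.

2.25 g/cm³

Working in km (1 km = 1000 m; c in km⁻¹ = c in m⁻¹ × 1000):
Porosity at depth: φ = 0.39·exp(−0.25×2.1) = 0.39×0.5916 = 0.2307
Bulk density: ρ_b = (1−φ)ρ_g + φ·ρ_f = 0.7693×2.63 + 0.2307×1
       = 2.023 + 0.231 = 2.254 g/cm³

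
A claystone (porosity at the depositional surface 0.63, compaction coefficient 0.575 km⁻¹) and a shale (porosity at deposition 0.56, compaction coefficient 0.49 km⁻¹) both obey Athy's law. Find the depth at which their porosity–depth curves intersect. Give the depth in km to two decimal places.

1.39 km

Set phi₀ₐ e^(−βₐz) = phi₀ᵦ e^(−βᵦz) ⇒ ln(phi₀ₐ/phi₀ᵦ) = (βₐ − βᵦ)·z
z = ln(0.63/0.56) / (0.575 − 0.49) = 0.1178 / 0.085 = 1.386 km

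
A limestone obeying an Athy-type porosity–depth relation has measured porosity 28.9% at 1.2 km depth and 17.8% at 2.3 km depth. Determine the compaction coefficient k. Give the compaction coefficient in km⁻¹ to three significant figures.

Athy: phi(z) = phi₀ e^(−kz) ⇒ phi₁/phi₂ = e^{k(z₂−z₁)} ⇒ k = ln(phi₁/phi₂)/(z₂−z₁)
k = ln(0.289/0.178) / (2.3 − 1.2) = ln(1.624) / 1.1 = 0.4846 / 1.1 = 0.4406 km⁻¹

0.441 km⁻¹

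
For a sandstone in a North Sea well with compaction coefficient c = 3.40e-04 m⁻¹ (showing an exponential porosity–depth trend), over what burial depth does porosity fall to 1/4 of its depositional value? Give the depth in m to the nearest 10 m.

4080 m

Working in km (1 km = 1000 m; c in km⁻¹ = c in m⁻¹ × 1000):
phi/phi₀ = 1/4 ⇒ exp(−c·Z) = 1/4 ⇒ Z = ln(4) / c
Z = 1.3863 / 0.34 = 4.077 km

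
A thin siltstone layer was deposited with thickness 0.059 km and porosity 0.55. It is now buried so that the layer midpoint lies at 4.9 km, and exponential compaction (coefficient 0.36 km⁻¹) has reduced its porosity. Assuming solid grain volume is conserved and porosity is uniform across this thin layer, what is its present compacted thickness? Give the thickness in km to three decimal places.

0.029 km

Porosity at 4.9 km: phi = 0.55·exp(−0.36×4.9) = 0.0942
Solid-volume conservation: h(1−phi) = h₀(1−phi₀) ⇒ h = h₀·(1−phi₀)/(1−phi)
h = 0.059 × (1 − 0.55)/(1 − 0.0942) = 0.059 × 0.4968 = 0.0293 km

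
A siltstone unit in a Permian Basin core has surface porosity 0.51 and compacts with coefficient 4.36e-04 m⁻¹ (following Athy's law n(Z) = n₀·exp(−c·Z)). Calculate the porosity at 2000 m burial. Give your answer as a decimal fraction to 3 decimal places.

Working in km (1 km = 1000 m; c in km⁻¹ = c in m⁻¹ × 1000):
n = n₀·exp(−c·Z) = 0.51 × exp(−0.436 × 2) = 0.51 × exp(−0.872)
  = 0.51 × 0.4181 = 0.2132

0.213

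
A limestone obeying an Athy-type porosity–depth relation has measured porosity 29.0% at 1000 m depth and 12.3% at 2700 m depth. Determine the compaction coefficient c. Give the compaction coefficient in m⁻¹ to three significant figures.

Working in km (1 km = 1000 m; c in km⁻¹ = c in m⁻¹ × 1000):
Athy: φ(d) = φ₀ e^(−cd) ⇒ φ₁/φ₂ = e^{c(d₂−d₁)} ⇒ c = ln(φ₁/φ₂)/(d₂−d₁)
c = ln(0.29/0.123) / (2.7 − 1) = ln(2.358) / 1.7 = 0.8577 / 1.7 = 0.5045 km⁻¹

0.000505 m⁻¹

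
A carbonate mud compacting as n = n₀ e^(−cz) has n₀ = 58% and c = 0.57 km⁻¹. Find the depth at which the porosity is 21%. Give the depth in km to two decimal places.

1.78 km

Invert Athy's law: z = ln(n₀/n) / c
z = ln(0.58/0.21) / 0.57 = ln(2.762) / 0.57 = 1.0159 / 0.57 = 1.782 km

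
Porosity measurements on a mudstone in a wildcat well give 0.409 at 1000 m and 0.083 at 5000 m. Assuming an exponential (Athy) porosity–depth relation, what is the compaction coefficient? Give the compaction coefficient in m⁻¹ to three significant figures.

0.000399 m⁻¹

Working in km (1 km = 1000 m; k in km⁻¹ = k in m⁻¹ × 1000):
Athy: phi(Z) = phi₀ e^(−kZ) ⇒ phi₁/phi₂ = e^{k(Z₂−Z₁)} ⇒ k = ln(phi₁/phi₂)/(Z₂−Z₁)
k = ln(0.409/0.083) / (5 − 1) = ln(4.928) / 4 = 1.5949 / 4 = 0.3987 km⁻¹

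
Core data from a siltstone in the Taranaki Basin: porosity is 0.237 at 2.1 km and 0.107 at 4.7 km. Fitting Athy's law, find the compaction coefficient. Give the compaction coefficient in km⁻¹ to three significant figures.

Athy: n(z) = n₀ e^(−cz) ⇒ n₁/n₂ = e^{c(z₂−z₁)} ⇒ c = ln(n₁/n₂)/(z₂−z₁)
c = ln(0.237/0.107) / (4.7 − 2.1) = ln(2.215) / 2.6 = 0.7952 / 2.6 = 0.3059 km⁻¹

0.306 km⁻¹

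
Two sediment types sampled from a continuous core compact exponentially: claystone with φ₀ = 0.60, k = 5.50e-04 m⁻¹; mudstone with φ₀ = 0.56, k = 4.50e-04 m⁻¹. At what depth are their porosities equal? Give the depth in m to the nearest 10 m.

Working in km (1 km = 1000 m; k in km⁻¹ = k in m⁻¹ × 1000):
Set φ₀ₐ e^(−kₐd) = φ₀ᵦ e^(−kᵦd) ⇒ ln(φ₀ₐ/φ₀ᵦ) = (kₐ − kᵦ)·d
d = ln(0.6/0.56) / (0.55 − 0.45) = 0.0690 / 0.1 = 0.690 km

690 m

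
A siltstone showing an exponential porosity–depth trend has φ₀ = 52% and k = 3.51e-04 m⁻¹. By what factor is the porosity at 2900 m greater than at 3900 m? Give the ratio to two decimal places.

1.42

Working in km (1 km = 1000 m; k in km⁻¹ = k in m⁻¹ × 1000):
φ(Z₁)/φ(Z₂) = e^(−k·Z₁)/e^(−k·Z₂) = e^{k(Z₂−Z₁)}
= exp(0.351 × 1) = exp(0.351) = 1.4205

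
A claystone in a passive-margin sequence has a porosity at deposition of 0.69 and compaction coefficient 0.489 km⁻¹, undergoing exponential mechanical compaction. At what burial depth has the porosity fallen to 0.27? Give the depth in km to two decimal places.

Invert Athy's law: d = ln(n₀/n) / k
d = ln(0.69/0.27) / 0.489 = ln(2.556) / 0.489 = 0.9383 / 0.489 = 1.919 km

1.92 km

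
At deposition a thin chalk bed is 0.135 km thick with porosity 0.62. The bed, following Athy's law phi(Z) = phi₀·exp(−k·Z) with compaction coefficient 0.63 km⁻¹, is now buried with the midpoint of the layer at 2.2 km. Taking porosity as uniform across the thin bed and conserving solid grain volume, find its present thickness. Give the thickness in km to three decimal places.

Porosity at 2.2 km: phi = 0.62·exp(−0.63×2.2) = 0.1550
Solid-volume conservation: h(1−phi) = h₀(1−phi₀) ⇒ h = h₀·(1−phi₀)/(1−phi)
h = 0.135 × (1 − 0.62)/(1 − 0.1550) = 0.135 × 0.4497 = 0.0607 km

0.061 km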